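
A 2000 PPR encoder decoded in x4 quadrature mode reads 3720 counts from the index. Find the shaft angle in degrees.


angle = counts * 360 / (PPR*4) = 3720 * 360 / 8000 = 167.4000

167.4000 degrees


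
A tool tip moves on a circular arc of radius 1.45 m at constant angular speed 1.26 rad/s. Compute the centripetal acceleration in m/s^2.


a_c = omega^2 * r = 1.26^2 * 1.45 = 2.3020

2.3020 m/s^2


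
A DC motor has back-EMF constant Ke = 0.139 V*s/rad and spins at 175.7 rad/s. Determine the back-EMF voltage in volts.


V_emf = Ke * omega = 0.139*175.7 = 24.4223

24.4223 V


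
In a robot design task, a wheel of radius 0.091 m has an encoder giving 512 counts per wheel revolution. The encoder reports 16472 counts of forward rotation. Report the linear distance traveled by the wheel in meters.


revs = 16472/512 = 32.171875
d = revs * 2*pi*r = 32.171875 * 2*pi*0.091 = 18.3949

18.3949 m


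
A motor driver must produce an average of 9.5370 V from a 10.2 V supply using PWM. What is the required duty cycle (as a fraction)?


D = V_avg/V_supply = 9.5370/10.2 = 0.9350

0.9350


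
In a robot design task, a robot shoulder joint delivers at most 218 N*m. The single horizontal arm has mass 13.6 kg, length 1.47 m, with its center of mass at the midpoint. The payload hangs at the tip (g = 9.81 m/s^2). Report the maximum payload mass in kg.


tau_arm = m_arm*g*(L/2) = 13.6*9.81*1.47/2 = 98.0608 N*m
tau_payload = tau_max - tau_arm = 218 - 98.0608 = 119.9392
m_payload = tau_payload / (g*L) = 119.9392 / (9.81*1.47) = 8.3172

8.3172 kg


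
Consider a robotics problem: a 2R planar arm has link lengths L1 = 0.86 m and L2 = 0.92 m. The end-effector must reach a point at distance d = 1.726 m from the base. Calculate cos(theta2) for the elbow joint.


cos(th2) = (d^2 - L1^2 - L2^2)/(2*L1*L2) = (1.726^2 - 0.86^2 - 0.92^2)/(2*0.86*0.92) = 0.8804

0.8804


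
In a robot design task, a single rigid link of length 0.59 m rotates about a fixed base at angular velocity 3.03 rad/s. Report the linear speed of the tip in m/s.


v = L*omega = 0.59 * 3.03 = 1.7877

1.7877 m/s


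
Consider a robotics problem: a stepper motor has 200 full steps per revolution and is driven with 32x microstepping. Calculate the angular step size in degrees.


step = 360/(200*32) = 360/6400 = 0.0563

0.0563 degrees


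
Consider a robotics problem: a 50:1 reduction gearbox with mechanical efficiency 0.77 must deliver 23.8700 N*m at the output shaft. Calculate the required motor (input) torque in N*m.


tau_in = tau_out / (N * eta) = 23.8700 / (50 * 0.77) = 0.6200

0.6200 N*m


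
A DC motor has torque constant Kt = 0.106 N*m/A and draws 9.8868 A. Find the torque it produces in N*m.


tau = Kt * I = 0.106*9.8868 = 1.0480

1.0480 N*m


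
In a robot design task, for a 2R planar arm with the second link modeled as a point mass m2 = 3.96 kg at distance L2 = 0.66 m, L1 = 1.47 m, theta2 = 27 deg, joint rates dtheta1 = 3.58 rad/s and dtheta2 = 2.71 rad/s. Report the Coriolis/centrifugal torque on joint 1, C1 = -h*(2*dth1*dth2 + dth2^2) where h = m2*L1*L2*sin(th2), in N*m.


h = m2*L1*L2*sin(th2) = 3.96*1.47*0.66*sin(27 deg) = 1.744228
C1 = -h*(2*3.58*2.71 + 2.71^2) = -1.744228*26.7477 = -46.6541

-46.6541 N*m


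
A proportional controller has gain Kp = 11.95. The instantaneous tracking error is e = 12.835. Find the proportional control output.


u_P = Kp * e = 11.95 * 12.835 = 153.3783

153.3783


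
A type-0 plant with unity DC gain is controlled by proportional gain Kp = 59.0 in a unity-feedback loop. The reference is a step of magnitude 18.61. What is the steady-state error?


e_ss = R/(1 + Kp) = 18.61/(1 + 59.0) = 18.61/60.0000 = 0.3102

0.3102


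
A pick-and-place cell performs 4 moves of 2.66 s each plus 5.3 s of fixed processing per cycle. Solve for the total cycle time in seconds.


T = 4*2.66 + 5.3 = 15.9400

15.9400 s


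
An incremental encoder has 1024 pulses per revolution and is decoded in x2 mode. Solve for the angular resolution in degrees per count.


resolution = 360 / (PPR * 2) = 360 / 2048 = 0.1758

0.1758 degrees


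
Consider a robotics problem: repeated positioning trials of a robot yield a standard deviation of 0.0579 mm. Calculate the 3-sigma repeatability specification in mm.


repeatability = 3*sigma = 3*0.0579 = 0.1737

0.1737 mm


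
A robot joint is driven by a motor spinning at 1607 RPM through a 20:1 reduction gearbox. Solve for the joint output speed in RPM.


omega_joint = omega_motor / N = 1607 / 20 = 80.3500

80.3500 RPM


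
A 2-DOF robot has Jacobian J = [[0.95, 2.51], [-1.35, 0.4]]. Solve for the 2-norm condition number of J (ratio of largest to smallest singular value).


JJ^T eigenvalues: trace(JJ^T) = 9.1851, det(JJ^T) = det(J)^2 = 14.20159225
s_max^2 = (9.1851 + sqrt(27.55969301))/2 = 7.21741633
s_min^2 = (9.1851 - sqrt(27.55969301))/2 = 1.96768367
kappa = s_max/s_min = sqrt(7.21741633/1.96768367) = 1.9152

1.9152


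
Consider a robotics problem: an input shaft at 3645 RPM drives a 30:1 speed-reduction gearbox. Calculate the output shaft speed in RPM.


omega_out = omega_in / N = 3645 / 30 = 121.5000

121.5000 RPM


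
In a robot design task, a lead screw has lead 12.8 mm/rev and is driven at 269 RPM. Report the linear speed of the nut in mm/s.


v = lead * (RPM/60) = 12.8*269/60 = 57.3867

57.3867 mm/s


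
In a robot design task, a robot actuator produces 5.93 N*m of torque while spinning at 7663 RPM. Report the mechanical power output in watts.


omega = 7663 * 2*pi/60 = 802.467483 rad/s
P = tau * omega = 5.93 * 802.467483 = 4758.6322

4758.6322 W


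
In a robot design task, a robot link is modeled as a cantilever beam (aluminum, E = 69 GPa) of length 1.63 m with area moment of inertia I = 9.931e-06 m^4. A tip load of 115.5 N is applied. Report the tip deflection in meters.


delta = F*L^3/(3*E*I) = 115.5*1.63^3/(3*6.900e+10*9.931e-06)
      = 500.2012785/2055717 = 2.4332e-04

2.4332e-04 m


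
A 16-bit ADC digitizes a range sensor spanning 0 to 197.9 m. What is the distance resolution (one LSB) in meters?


res = range / 2^n = 197.9/2^16 = 197.9/65536 = 0.0030

0.0030 m


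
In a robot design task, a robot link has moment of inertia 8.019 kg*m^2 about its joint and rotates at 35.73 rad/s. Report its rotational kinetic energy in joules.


KE = (1/2)*I*omega^2 = 0.5*8.019*35.73^2 = 5118.6596

5118.6596 J


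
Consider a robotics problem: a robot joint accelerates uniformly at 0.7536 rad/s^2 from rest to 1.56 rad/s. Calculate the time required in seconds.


t = delta_omega / alpha = 1.56 / 0.7536 = 2.0701

2.0701 s


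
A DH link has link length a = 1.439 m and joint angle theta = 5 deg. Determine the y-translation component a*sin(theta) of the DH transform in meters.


a*sin(theta) = 1.439*sin(5 deg) = 0.1254

0.1254 m


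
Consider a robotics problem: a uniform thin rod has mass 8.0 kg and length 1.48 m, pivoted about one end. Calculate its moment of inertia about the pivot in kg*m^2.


I = (1/3)*m*L^2 = (1/3)*8.0*1.48^2 = 5.8411

5.8411 kg*m^2


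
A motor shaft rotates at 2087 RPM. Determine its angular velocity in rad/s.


omega = 2087 * 2*pi/60 = 218.5501

218.5501 rad/s


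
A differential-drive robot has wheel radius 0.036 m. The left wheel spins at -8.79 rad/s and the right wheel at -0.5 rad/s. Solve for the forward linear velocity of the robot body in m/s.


v = r*(wR + wL)/2 = 0.036*(-0.5 + -8.79)/2 = -0.1672

-0.1672 m/s


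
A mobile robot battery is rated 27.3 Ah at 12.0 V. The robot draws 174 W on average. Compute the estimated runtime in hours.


E = 27.3*12.0 = 327.6000 Wh
t = E/P = 327.6000/174 = 1.8828

1.8828 hours


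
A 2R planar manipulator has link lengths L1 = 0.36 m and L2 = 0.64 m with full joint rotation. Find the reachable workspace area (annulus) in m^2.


r_max = L1 + L2 = 1.0000, r_min = |L1 - L2| = 0.2800
A = pi*(r_max^2 - r_min^2) = pi*(1.0000 - 0.0784) = 2.8953

2.8953 m^2


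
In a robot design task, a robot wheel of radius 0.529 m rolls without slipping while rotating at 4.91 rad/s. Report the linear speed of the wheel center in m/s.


v = omega * r = 4.91 * 0.529 = 2.5974

2.5974 m/s


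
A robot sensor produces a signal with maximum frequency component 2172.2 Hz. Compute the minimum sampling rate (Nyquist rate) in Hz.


f_s,min = 2*f_max = 2*2172.2 = 4344.4000

4344.4000 Hz


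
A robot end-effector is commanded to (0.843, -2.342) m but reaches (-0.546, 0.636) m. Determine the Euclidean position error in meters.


dx = -0.546 - (0.843) = -1.3890, dy = 0.636 - (-2.342) = 2.9780
err = sqrt(1.929321 + 8.868484) = 3.2860

3.2860 m


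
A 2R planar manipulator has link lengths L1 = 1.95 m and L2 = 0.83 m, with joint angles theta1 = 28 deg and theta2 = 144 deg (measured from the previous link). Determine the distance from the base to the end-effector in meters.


x = L1*cos(th1) + L2*cos(th1+th2) = 0.899825
y = L1*sin(th1) + L2*sin(th1+th2) = 1.030983
d = sqrt(x^2 + y^2) = sqrt(0.809685 + 1.062926) = 1.3684

1.3684 m


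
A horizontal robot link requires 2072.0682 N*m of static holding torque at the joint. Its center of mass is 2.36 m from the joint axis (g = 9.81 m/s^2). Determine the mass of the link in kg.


m = tau / (g*L) = 2072.0682 / (9.81 * 2.36) = 89.5000

89.5000 kg


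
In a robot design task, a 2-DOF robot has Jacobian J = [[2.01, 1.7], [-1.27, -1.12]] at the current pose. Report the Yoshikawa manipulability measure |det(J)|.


det(J) = 2.01*-1.12 - (1.7)*(-1.27) = -0.0922
|det(J)| = 0.0922

0.0922


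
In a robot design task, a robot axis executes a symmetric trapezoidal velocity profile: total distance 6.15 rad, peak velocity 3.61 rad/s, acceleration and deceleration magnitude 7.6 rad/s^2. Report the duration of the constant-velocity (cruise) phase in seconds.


t_acc = v/a = 0.475000 s, d_acc = v^2/(2a) = 0.857375 rad each
d_cruise = 6.15 - 2*0.857375 = 4.435250 rad
t_cruise = d_cruise/v = 4.435250/3.61 = 1.2286

1.2286 s


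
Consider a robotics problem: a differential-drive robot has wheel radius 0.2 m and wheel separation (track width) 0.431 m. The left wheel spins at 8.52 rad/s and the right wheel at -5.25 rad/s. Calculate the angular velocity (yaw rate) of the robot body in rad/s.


omega = r*(wR - wL)/L = 0.2*(-5.25 - (8.52))/0.431 = -6.3898

-6.3898 rad/s


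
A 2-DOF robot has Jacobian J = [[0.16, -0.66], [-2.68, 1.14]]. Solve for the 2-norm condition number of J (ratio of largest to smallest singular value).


JJ^T eigenvalues: trace(JJ^T) = 8.9432, det(JJ^T) = det(J)^2 = 2.51666496
s_max^2 = (8.9432 + sqrt(69.91416640))/2 = 8.65233458
s_min^2 = (8.9432 - sqrt(69.91416640))/2 = 0.29086542
kappa = s_max/s_min = sqrt(8.65233458/0.29086542) = 5.4541

5.4541


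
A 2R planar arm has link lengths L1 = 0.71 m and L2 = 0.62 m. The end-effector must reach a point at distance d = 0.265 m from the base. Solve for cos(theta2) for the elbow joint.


cos(th2) = (d^2 - L1^2 - L2^2)/(2*L1*L2) = (0.265^2 - 0.71^2 - 0.62^2)/(2*0.71*0.62) = -0.9294

-0.9294


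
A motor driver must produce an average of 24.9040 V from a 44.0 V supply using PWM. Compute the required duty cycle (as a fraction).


D = V_avg/V_supply = 24.9040/44.0 = 0.5660

0.5660


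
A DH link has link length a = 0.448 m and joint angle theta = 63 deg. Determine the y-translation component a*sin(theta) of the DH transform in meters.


a*sin(theta) = 0.448*sin(63 deg) = 0.3992

0.3992 m


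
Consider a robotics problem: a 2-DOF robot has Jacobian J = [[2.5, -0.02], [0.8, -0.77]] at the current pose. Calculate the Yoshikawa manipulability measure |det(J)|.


det(J) = 2.5*-0.77 - (-0.02)*(0.8) = -1.9090
|det(J)| = 1.9090

1.9090


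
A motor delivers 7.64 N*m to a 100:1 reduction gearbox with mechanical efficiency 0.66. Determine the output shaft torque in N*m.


tau_out = tau_in * N * eta = 7.64 * 100 * 0.66 = 504.2400

504.2400 N*m


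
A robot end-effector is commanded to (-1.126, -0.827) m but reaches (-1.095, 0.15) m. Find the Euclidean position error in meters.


dx = -1.095 - (-1.126) = 0.0310, dy = 0.15 - (-0.827) = 0.9770
err = sqrt(0.000961 + 0.954529) = 0.9775

0.9775 m


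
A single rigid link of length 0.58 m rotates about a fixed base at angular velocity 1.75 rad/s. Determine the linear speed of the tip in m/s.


v = L*omega = 0.58 * 1.75 = 1.0150

1.0150 m/s


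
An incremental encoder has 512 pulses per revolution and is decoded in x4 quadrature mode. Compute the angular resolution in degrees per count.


resolution = 360 / (PPR * 4) = 360 / 2048 = 0.1758

0.1758 degrees


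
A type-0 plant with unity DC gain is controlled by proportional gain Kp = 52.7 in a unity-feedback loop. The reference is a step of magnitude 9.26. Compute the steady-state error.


e_ss = R/(1 + Kp) = 9.26/(1 + 52.7) = 9.26/53.7000 = 0.1724

0.1724


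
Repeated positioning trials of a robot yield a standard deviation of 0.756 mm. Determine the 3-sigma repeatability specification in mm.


repeatability = 3*sigma = 3*0.756 = 2.2680

2.2680 mm


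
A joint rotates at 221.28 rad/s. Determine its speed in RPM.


RPM = 221.28 * 60/(2*pi) = 2113.0683

2113.0683 RPM


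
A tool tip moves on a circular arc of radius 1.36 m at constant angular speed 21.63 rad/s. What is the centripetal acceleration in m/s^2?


a_c = omega^2 * r = 21.63^2 * 1.36 = 636.2854

636.2854 m/s^2


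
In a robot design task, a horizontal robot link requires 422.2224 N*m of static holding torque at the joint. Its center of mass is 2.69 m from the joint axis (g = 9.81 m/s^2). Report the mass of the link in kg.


m = tau / (g*L) = 422.2224 / (9.81 * 2.69) = 16.0000

16.0000 kg


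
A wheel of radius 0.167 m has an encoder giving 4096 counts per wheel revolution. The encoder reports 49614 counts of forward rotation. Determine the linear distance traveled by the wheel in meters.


revs = 49614/4096 = 12.112793
d = revs * 2*pi*r = 12.112793 * 2*pi*0.167 = 12.7099

12.7099 m


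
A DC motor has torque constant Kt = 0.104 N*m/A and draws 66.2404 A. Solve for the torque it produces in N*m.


tau = Kt * I = 0.104*66.2404 = 6.8890

6.8890 N*m


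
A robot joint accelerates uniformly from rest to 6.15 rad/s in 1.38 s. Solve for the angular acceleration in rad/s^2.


alpha = delta_omega / t = 6.15 / 1.38 = 4.4565

4.4565 rad/s^2


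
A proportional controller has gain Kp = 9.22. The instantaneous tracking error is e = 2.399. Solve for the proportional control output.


u_P = Kp * e = 9.22 * 2.399 = 22.1188

22.1188


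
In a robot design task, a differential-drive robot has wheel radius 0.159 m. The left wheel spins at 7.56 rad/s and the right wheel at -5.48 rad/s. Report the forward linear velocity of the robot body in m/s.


v = r*(wR + wL)/2 = 0.159*(-5.48 + 7.56)/2 = 0.1654

0.1654 m/s


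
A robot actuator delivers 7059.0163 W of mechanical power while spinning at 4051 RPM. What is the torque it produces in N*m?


omega = 4051 * 2*pi/60 = 424.219728 rad/s
tau = P / omega = 7059.0163 / 424.219728 = 16.6400

16.6400 N*m


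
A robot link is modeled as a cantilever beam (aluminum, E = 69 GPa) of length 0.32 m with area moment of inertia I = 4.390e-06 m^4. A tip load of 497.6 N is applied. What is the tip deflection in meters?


delta = F*L^3/(3*E*I) = 497.6*0.32^3/(3*6.900e+10*4.390e-06)
      = 16.3053568/908730 = 1.7943e-05

1.7943e-05 m


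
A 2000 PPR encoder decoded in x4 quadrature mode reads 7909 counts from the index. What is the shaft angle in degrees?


angle = counts * 360 / (PPR*4) = 7909 * 360 / 8000 = 355.9050

355.9050 degrees


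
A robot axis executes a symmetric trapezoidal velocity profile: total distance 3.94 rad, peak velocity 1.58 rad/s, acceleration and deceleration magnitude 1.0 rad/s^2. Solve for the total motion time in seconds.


t_acc = v/a = 1.58/1.0 = 1.580000 s
d_acc = v^2/(2a) = 1.248200 rad (each ramp)
d_cruise = 3.94 - 2*1.248200 = 1.443600 rad
t_cruise = 1.443600/1.58 = 0.913671 s
t_total = 2*1.580000 + 0.913671 = 4.0737

4.0737 s


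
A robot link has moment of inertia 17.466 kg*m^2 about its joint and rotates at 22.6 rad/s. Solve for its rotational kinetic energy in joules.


KE = (1/2)*I*omega^2 = 0.5*17.466*22.6^2 = 4460.4671

4460.4671 J


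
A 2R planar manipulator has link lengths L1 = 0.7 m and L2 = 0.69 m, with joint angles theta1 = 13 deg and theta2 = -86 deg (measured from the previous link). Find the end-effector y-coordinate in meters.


y = L1*sin(th1) + L2*sin(th1+th2) = 0.7*sin(13 deg) + 0.69*sin(-73 deg) = -0.5024

-0.5024 m


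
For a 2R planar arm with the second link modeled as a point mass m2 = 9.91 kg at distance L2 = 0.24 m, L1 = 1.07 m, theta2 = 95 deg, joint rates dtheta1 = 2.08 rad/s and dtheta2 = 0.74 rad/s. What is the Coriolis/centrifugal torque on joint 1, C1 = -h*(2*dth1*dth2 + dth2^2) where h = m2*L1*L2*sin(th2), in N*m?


h = m2*L1*L2*sin(th2) = 9.91*1.07*0.24*sin(95 deg) = 2.535204
C1 = -h*(2*2.08*0.74 + 0.74^2) = -2.535204*3.6260 = -9.1926

-9.1926 N*m


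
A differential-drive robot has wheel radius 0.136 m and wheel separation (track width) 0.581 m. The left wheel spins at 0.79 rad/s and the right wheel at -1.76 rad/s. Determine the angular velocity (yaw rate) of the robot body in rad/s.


omega = r*(wR - wL)/L = 0.136*(-1.76 - (0.79))/0.581 = -0.5969

-0.5969 rad/s


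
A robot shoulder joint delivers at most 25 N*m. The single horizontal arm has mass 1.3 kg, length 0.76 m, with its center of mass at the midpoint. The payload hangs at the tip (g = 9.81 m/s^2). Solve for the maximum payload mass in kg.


tau_arm = m_arm*g*(L/2) = 1.3*9.81*0.76/2 = 4.8461 N*m
tau_payload = tau_max - tau_arm = 25 - 4.8461 = 20.1539
m_payload = tau_payload / (g*L) = 20.1539 / (9.81*0.76) = 2.7032

2.7032 kg


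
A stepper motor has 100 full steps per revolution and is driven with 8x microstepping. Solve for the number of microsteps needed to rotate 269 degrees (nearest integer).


step_size = 360/(100*8) = 360/800 = 0.450000 deg
n = 269/(360/800) = 269*800/360 = 597.7778 -> 598

598 steps


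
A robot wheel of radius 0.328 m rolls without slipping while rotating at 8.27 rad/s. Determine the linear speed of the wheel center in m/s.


v = omega * r = 8.27 * 0.328 = 2.7126

2.7126 m/s


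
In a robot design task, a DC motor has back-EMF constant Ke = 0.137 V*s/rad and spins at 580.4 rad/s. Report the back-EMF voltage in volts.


V_emf = Ke * omega = 0.137*580.4 = 79.5148

79.5148 V


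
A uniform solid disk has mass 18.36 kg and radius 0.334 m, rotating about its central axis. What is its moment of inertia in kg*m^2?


I = (1/2)*m*R^2 = 0.5*18.36*0.334^2 = 1.0241

1.0241 kg*m^2


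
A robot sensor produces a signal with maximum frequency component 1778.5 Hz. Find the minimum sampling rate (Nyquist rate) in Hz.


f_s,min = 2*f_max = 2*1778.5 = 3557.0000

3557.0000 Hz


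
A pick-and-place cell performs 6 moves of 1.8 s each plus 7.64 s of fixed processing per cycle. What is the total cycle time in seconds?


T = 6*1.8 + 7.64 = 18.4400

18.4400 s


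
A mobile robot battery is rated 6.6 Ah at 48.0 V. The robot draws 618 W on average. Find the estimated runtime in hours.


E = 6.6*48.0 = 316.8000 Wh
t = E/P = 316.8000/618 = 0.5126

0.5126 hours


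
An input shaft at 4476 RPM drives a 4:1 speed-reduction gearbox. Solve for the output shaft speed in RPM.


omega_out = omega_in / N = 4476 / 4 = 1119.0000

1119.0000 RPM


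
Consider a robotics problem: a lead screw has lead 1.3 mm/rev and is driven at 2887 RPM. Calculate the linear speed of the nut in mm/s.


v = lead * (RPM/60) = 1.3*2887/60 = 62.5517

62.5517 mm/s


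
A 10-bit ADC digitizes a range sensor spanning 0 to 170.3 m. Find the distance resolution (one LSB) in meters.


res = range / 2^n = 170.3/2^10 = 170.3/1024 = 0.1663

0.1663 m


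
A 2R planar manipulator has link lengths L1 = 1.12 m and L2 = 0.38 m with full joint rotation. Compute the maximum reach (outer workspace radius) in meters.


r_max = L1 + L2 = 1.12 + 0.38 = 1.5000

1.5000 m


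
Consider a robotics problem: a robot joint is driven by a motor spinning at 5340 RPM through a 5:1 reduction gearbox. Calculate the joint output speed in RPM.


omega_joint = omega_motor / N = 5340 / 5 = 1068.0000

1068.0000 RPM


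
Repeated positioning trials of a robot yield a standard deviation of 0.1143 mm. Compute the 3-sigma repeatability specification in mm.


repeatability = 3*sigma = 3*0.1143 = 0.3429

0.3429 mm


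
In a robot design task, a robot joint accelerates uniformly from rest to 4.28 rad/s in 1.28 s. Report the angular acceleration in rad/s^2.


alpha = delta_omega / t = 4.28 / 1.28 = 3.3438

3.3438 rad/s^2


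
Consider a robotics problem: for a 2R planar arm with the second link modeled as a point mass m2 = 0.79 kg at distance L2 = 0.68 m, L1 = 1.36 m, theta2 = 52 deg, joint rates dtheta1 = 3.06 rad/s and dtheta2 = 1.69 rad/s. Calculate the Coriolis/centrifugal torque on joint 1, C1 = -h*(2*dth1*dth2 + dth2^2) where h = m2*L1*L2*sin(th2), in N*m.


h = m2*L1*L2*sin(th2) = 0.79*1.36*0.68*sin(52 deg) = 0.575714
C1 = -h*(2*3.06*1.69 + 1.69^2) = -0.575714*13.1989 = -7.5988

-7.5988 N*m


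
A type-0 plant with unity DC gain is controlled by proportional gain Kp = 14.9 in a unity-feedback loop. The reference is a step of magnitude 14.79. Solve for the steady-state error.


e_ss = R/(1 + Kp) = 14.79/(1 + 14.9) = 14.79/15.9000 = 0.9302

0.9302


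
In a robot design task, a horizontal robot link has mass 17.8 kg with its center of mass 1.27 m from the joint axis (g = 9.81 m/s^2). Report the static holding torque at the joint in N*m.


tau = m*g*L = 17.8 * 9.81 * 1.27 = 221.7649

221.7649 N*m


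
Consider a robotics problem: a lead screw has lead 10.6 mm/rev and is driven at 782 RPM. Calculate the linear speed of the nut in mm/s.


v = lead * (RPM/60) = 10.6*782/60 = 138.1533

138.1533 mm/s


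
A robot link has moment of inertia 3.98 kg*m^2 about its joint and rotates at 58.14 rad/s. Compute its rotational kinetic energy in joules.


KE = (1/2)*I*omega^2 = 0.5*3.98*58.14^2 = 6726.7166

6726.7166 J


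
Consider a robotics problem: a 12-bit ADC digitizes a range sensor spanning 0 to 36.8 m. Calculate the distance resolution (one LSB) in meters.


res = range / 2^n = 36.8/2^12 = 36.8/4096 = 0.0090

0.0090 m


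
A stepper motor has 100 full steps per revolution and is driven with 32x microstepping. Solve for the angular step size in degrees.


step = 360/(100*32) = 360/3200 = 0.1125

0.1125 degrees


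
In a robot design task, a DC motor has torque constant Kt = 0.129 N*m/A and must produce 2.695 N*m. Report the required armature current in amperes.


I = tau / Kt = 2.695/0.129 = 20.8915

20.8915 A


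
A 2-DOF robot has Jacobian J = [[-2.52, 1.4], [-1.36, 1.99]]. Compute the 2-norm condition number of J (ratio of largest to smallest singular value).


JJ^T eigenvalues: trace(JJ^T) = 14.1201, det(JJ^T) = det(J)^2 = 9.67707664
s_max^2 = (14.1201 + sqrt(160.66891745))/2 = 13.39781217
s_min^2 = (14.1201 - sqrt(160.66891745))/2 = 0.72228783
kappa = s_max/s_min = sqrt(13.39781217/0.72228783) = 4.3069

4.3069


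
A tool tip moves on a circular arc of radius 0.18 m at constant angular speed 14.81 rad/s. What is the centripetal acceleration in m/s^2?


a_c = omega^2 * r = 14.81^2 * 0.18 = 39.4805

39.4805 m/s^2


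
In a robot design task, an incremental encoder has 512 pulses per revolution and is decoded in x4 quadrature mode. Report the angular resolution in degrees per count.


resolution = 360 / (PPR * 4) = 360 / 2048 = 0.1758

0.1758 degrees


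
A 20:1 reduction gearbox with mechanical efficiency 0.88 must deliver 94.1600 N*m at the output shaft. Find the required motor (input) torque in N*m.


tau_in = tau_out / (N * eta) = 94.1600 / (20 * 0.88) = 5.3500

5.3500 N*m


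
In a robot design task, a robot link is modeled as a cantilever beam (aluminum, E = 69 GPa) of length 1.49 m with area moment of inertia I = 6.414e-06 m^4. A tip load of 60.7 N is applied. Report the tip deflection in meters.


delta = F*L^3/(3*E*I) = 60.7*1.49^3/(3*6.900e+10*6.414e-06)
      = 200.7925043/1327698 = 1.5123e-04

1.5123e-04 m


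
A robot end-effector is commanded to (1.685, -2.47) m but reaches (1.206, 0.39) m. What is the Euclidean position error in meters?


dx = 1.206 - (1.685) = -0.4790, dy = 0.39 - (-2.47) = 2.8600
err = sqrt(0.229441 + 8.179600) = 2.8998

2.8998 m


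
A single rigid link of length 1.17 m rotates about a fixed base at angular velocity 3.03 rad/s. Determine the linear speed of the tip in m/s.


v = L*omega = 1.17 * 3.03 = 3.5451

3.5451 m/s


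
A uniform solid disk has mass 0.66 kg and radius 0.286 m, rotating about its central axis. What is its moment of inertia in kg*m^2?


I = (1/2)*m*R^2 = 0.5*0.66*0.286^2 = 0.0270

0.0270 kg*m^2


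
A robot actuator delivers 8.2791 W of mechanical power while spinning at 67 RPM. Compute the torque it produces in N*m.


omega = 67 * 2*pi/60 = 7.016224 rad/s
tau = P / omega = 8.2791 / 7.016224 = 1.1800

1.1800 N*m


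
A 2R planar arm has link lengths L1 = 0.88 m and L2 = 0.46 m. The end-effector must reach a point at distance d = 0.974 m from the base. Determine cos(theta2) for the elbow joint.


cos(th2) = (d^2 - L1^2 - L2^2)/(2*L1*L2) = (0.974^2 - 0.88^2 - 0.46^2)/(2*0.88*0.46) = -0.0461

-0.0461


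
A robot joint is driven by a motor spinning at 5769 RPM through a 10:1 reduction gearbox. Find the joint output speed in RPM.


omega_joint = omega_motor / N = 5769 / 10 = 576.9000

576.9000 RPM


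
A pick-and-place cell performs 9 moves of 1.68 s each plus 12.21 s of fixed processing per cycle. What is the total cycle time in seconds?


T = 9*1.68 + 12.21 = 27.3300

27.3300 s


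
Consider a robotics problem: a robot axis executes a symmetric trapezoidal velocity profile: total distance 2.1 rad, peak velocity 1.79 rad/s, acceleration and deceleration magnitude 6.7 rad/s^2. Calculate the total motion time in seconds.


t_acc = v/a = 1.79/6.7 = 0.267164 s
d_acc = v^2/(2a) = 0.239112 rad (each ramp)
d_cruise = 2.1 - 2*0.239112 = 1.621776 rad
t_cruise = 1.621776/1.79 = 0.906020 s
t_total = 2*0.267164 + 0.906020 = 1.4403

1.4403 s


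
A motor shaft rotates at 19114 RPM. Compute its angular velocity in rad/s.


omega = 19114 * 2*pi/60 = 2001.6134

2001.6134 rad/s


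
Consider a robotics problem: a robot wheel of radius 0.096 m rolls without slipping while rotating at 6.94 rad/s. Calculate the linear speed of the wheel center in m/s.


v = omega * r = 6.94 * 0.096 = 0.6662

0.6662 m/s


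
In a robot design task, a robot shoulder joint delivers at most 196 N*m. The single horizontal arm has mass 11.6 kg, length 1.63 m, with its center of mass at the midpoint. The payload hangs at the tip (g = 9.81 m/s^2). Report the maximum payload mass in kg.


tau_arm = m_arm*g*(L/2) = 11.6*9.81*1.63/2 = 92.7437 N*m
tau_payload = tau_max - tau_arm = 196 - 92.7437 = 103.2563
m_payload = tau_payload / (g*L) = 103.2563 / (9.81*1.63) = 6.4574

6.4574 kg


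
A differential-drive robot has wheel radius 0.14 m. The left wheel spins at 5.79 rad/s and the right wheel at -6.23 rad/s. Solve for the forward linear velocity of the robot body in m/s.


v = r*(wR + wL)/2 = 0.14*(-6.23 + 5.79)/2 = -0.0308

-0.0308 m/s


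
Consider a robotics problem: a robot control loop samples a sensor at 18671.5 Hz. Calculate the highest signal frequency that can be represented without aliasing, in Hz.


f_max = f_s/2 = 18671.5/2 = 9335.7500

9335.7500 Hz


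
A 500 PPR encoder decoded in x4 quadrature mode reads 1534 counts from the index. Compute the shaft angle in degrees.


angle = counts * 360 / (PPR*4) = 1534 * 360 / 2000 = 276.1200

276.1200 degrees


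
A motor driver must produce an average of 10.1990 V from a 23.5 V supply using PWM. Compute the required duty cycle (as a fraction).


D = V_avg/V_supply = 10.1990/23.5 = 0.4340

0.4340


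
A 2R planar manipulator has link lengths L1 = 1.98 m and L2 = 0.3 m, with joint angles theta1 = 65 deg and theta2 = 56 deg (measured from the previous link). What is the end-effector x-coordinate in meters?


x = L1*cos(th1) + L2*cos(th1+th2) = 1.98*cos(65 deg) + 0.3*cos(121 deg) = 0.6823

0.6823 m


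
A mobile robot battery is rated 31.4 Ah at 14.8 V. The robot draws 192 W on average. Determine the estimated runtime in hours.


E = 31.4*14.8 = 464.7200 Wh
t = E/P = 464.7200/192 = 2.4204

2.4204 hours


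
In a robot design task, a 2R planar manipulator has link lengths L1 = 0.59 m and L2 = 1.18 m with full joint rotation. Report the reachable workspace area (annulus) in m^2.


r_max = L1 + L2 = 1.7700, r_min = |L1 - L2| = 0.5900
A = pi*(r_max^2 - r_min^2) = pi*(3.1329 - 0.3481) = 8.7487

8.7487 m^2


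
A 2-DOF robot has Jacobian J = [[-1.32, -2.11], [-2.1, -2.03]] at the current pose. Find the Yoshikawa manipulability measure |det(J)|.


det(J) = -1.32*-2.03 - (-2.11)*(-2.1) = -1.7514
|det(J)| = 1.7514

1.7514


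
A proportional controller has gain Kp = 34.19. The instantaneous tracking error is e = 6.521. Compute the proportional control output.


u_P = Kp * e = 34.19 * 6.521 = 222.9530

222.9530


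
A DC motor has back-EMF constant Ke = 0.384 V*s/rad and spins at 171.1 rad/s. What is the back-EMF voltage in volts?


V_emf = Ke * omega = 0.384*171.1 = 65.7024

65.7024 V


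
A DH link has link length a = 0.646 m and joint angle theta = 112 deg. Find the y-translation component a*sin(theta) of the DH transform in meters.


a*sin(theta) = 0.646*sin(112 deg) = 0.5990

0.5990 m


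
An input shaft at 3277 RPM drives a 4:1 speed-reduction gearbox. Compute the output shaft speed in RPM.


omega_out = omega_in / N = 3277 / 4 = 819.2500

819.2500 RPM


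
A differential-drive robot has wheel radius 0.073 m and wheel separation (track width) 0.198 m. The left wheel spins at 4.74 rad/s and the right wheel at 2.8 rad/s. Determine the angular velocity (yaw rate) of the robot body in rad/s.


omega = r*(wR - wL)/L = 0.073*(2.8 - (4.74))/0.198 = -0.7153

-0.7153 rad/s


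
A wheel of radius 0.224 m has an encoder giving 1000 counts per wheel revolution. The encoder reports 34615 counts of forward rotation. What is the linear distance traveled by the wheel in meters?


revs = 34615/1000 = 34.615000
d = revs * 2*pi*r = 34.615000 * 2*pi*0.224 = 48.7183

48.7183 m


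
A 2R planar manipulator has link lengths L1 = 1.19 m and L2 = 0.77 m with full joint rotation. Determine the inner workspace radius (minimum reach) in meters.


r_min = |L1 - L2| = |1.19 - 0.77| = 0.4200

0.4200 m


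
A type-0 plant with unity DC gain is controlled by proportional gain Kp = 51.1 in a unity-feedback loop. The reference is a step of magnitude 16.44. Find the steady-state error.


e_ss = R/(1 + Kp) = 16.44/(1 + 51.1) = 16.44/52.1000 = 0.3155

0.3155


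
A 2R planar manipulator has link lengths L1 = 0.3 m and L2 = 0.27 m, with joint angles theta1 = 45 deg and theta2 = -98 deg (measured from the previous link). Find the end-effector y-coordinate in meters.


y = L1*sin(th1) + L2*sin(th1+th2) = 0.3*sin(45 deg) + 0.27*sin(-53 deg) = -0.0035

-0.0035 m


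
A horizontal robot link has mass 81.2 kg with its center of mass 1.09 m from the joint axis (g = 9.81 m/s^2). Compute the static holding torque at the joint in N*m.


tau = m*g*L = 81.2 * 9.81 * 1.09 = 868.2635

868.2635 N*m


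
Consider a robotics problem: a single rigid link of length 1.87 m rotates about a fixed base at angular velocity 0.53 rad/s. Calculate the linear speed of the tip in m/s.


v = L*omega = 1.87 * 0.53 = 0.9911

0.9911 m/s


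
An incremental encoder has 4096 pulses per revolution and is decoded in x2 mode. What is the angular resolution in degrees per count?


resolution = 360 / (PPR * 2) = 360 / 8192 = 0.0439

0.0439 degrees


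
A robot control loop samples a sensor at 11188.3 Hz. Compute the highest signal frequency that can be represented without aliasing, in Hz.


f_max = f_s/2 = 11188.3/2 = 5594.1500

5594.1500 Hz


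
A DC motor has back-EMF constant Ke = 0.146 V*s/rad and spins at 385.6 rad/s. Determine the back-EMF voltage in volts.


V_emf = Ke * omega = 0.146*385.6 = 56.2976

56.2976 V


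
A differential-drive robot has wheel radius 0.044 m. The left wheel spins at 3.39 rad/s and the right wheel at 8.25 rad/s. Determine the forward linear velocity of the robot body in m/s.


v = r*(wR + wL)/2 = 0.044*(8.25 + 3.39)/2 = 0.2561

0.2561 m/s


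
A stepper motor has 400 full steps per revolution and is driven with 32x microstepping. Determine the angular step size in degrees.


step = 360/(400*32) = 360/12800 = 0.0281

0.0281 degrees


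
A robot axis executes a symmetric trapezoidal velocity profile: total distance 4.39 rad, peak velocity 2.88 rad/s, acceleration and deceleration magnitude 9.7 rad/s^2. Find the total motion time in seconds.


t_acc = v/a = 2.88/9.7 = 0.296907 s
d_acc = v^2/(2a) = 0.427546 rad (each ramp)
d_cruise = 4.39 - 2*0.427546 = 3.534908 rad
t_cruise = 3.534908/2.88 = 1.227399 s
t_total = 2*0.296907 + 1.227399 = 1.8212

1.8212 s


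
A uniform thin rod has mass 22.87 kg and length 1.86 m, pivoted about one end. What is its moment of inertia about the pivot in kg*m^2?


I = (1/3)*m*L^2 = (1/3)*22.87*1.86^2 = 26.3737

26.3737 kg*m^2


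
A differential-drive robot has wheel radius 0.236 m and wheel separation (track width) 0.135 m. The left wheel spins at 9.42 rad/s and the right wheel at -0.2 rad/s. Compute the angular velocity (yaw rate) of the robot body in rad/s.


omega = r*(wR - wL)/L = 0.236*(-0.2 - (9.42))/0.135 = -16.8172

-16.8172 rad/s


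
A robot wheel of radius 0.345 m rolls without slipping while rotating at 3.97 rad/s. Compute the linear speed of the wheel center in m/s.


v = omega * r = 3.97 * 0.345 = 1.3697

1.3697 m/s


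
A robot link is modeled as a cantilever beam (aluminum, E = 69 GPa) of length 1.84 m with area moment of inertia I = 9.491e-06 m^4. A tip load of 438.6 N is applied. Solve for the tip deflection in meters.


delta = F*L^3/(3*E*I) = 438.6*1.84^3/(3*6.900e+10*9.491e-06)
      = 2732.2604544/1964637 = 0.0014

0.0014 m


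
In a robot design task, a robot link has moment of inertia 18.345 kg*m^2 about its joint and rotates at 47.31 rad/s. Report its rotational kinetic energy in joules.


KE = (1/2)*I*omega^2 = 0.5*18.345*47.31^2 = 20530.2206

20530.2206 J


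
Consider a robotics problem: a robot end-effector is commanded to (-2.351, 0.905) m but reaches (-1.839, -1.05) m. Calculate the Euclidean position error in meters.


dx = -1.839 - (-2.351) = 0.5120, dy = -1.05 - (0.905) = -1.9550
err = sqrt(0.262144 + 3.822025) = 2.0209

2.0209 m


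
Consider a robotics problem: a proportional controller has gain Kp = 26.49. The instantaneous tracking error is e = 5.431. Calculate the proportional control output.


u_P = Kp * e = 26.49 * 5.431 = 143.8672

143.8672


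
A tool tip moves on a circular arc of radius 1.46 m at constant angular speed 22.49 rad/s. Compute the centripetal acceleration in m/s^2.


a_c = omega^2 * r = 22.49^2 * 1.46 = 738.4681

738.4681 m/s^2


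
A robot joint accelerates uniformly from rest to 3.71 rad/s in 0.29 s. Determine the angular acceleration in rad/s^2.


alpha = delta_omega / t = 3.71 / 0.29 = 12.7931

12.7931 rad/s^2


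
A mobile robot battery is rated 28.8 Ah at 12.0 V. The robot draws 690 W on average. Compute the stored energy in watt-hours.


E = capacity * V = 28.8*12.0 = 345.6000

345.6000 Wh


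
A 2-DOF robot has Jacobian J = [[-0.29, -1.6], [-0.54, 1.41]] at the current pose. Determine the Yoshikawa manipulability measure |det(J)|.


det(J) = -0.29*1.41 - (-1.6)*(-0.54) = -1.2729
|det(J)| = 1.2729

1.2729


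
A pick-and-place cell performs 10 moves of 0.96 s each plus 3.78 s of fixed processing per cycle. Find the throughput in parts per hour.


T_cycle = 10*0.96 + 3.78 = 13.3800 s
rate = 3600/T = 269.0583

269.0583 parts/hour


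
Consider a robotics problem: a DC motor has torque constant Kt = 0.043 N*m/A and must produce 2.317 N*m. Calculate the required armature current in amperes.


I = tau / Kt = 2.317/0.043 = 53.8837

53.8837 A


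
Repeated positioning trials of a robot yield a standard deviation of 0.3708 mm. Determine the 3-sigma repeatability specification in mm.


repeatability = 3*sigma = 3*0.3708 = 1.1124

1.1124 mm


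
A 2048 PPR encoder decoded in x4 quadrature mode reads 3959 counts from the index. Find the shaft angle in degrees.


angle = counts * 360 / (PPR*4) = 3959 * 360 / 8192 = 173.9795

173.9795 degrees


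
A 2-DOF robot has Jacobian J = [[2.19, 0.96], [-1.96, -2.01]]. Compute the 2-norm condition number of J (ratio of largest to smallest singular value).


JJ^T eigenvalues: trace(JJ^T) = 13.5994, det(JJ^T) = det(J)^2 = 6.35191209
s_max^2 = (13.5994 + sqrt(159.53603200))/2 = 13.11507869
s_min^2 = (13.5994 - sqrt(159.53603200))/2 = 0.48432131
kappa = s_max/s_min = sqrt(13.11507869/0.48432131) = 5.2038

5.2038


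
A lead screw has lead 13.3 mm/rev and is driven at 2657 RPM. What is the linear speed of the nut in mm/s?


v = lead * (RPM/60) = 13.3*2657/60 = 588.9683

588.9683 mm/s


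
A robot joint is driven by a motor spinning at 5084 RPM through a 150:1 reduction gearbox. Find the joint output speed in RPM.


omega_joint = omega_motor / N = 5084 / 150 = 33.8933

33.8933 RPM


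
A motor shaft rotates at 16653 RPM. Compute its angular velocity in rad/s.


omega = 16653 * 2*pi/60 = 1743.8981

1743.8981 rad/s


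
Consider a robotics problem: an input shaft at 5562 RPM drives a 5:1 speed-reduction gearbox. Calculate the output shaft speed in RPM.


omega_out = omega_in / N = 5562 / 5 = 1112.4000

1112.4000 RPM


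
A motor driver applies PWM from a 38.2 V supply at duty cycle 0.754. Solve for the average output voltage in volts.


V_avg = V_supply * D = 38.2*0.754 = 28.8028

28.8028 V


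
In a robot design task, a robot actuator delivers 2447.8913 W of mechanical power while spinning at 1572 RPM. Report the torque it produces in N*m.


omega = 1572 * 2*pi/60 = 164.619455 rad/s
tau = P / omega = 2447.8913 / 164.619455 = 14.8700

14.8700 N*m


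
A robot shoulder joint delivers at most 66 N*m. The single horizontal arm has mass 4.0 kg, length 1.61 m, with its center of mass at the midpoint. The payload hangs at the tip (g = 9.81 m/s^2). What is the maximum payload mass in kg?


tau_arm = m_arm*g*(L/2) = 4.0*9.81*1.61/2 = 31.5882 N*m
tau_payload = tau_max - tau_arm = 66 - 31.5882 = 34.4118
m_payload = tau_payload / (g*L) = 34.4118 / (9.81*1.61) = 2.1788

2.1788 kg


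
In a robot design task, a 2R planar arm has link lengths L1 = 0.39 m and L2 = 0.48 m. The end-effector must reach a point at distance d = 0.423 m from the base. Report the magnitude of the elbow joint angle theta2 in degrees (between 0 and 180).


cos(th2) = (d^2 - L1^2 - L2^2)/(2*L1*L2) = (0.423^2 - 0.39^2 - 0.48^2)/(2*0.39*0.48) = -0.54372596
th2 = acos(-0.54372596) = 122.9376 deg

122.9376 degrees


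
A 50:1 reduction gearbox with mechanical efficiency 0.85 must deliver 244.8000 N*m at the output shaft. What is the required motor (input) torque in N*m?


tau_in = tau_out / (N * eta) = 244.8000 / (50 * 0.85) = 5.7600

5.7600 N*m


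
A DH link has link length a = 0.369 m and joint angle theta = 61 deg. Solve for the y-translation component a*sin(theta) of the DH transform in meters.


a*sin(theta) = 0.369*sin(61 deg) = 0.3227

0.3227 m
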